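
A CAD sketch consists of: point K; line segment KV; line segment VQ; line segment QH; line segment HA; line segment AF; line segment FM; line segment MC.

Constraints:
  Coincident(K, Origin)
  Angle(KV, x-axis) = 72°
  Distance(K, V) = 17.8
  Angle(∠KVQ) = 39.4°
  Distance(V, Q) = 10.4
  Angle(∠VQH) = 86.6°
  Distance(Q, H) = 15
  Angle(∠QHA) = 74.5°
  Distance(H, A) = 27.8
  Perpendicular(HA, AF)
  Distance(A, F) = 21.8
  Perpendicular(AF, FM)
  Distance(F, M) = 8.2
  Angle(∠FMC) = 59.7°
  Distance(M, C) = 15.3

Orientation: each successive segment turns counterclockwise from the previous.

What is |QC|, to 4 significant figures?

24.04

K is at the origin; KV runs at 72.0° with length 17.8, so V = (5.501, 16.93). ∠KVQ = 39.4° gives VQ at -147.4° from the x-axis; with |VQ| = 10.4, Q = (-3.261, 11.33). ∠VQH = 86.6° gives QH at -54.00° from the x-axis; with |QH| = 15.0, H = (5.556, -0.8097). ∠QHA = 74.5° gives HA at 51.50° from the x-axis; with |HA| = 27.8, A = (22.86, 20.95). The perpendicularity gives AF at right angles to HA, so AF runs at 141.5°; with |AF| = 21.8, F = (5.801, 34.52). The perpendicularity gives FM at right angles to AF, so FM runs at -128.5°; with |FM| = 8.2, M = (0.6962, 28.10). ∠FMC = 59.7° gives MC at -8.200° from the x-axis; with |MC| = 15.3, C = (15.84, 25.92). Then |QC| = |C − Q| = 24.04.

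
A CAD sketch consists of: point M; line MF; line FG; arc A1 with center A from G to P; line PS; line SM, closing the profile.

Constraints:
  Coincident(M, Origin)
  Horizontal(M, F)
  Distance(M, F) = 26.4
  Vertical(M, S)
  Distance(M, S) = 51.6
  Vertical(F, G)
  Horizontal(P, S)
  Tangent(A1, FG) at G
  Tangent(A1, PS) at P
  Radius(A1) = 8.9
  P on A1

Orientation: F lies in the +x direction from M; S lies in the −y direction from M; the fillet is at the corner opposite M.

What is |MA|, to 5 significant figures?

46.147

M is at the origin; M and F share the same y with |MF| = 26.4 and F on the +x side, so F = (26.400, 0.0000). MS is vertical with |MS| = 51.6 and S on the −y side, so S = (0.0000, -51.600). The virtual corner opposite M is at (26.400, -51.600). Since A1 is tangent to FG there, AG ⟂ FG and A1 meets PS tangentially, so AP is at right angles to PS, with radius 8.9, so the center A sits 8.9 in from both sides at A = (17.500, -42.700). Then |MA| = |A − M| = 46.147.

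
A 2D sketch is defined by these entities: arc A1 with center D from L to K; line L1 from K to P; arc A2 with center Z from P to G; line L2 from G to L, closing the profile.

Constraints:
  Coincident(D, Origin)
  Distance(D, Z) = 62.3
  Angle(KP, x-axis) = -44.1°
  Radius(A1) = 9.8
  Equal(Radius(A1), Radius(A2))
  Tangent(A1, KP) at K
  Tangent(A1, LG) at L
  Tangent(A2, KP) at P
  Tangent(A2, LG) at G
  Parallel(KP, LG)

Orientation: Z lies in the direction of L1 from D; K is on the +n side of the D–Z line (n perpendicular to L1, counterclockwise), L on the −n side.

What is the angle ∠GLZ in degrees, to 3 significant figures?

8.94°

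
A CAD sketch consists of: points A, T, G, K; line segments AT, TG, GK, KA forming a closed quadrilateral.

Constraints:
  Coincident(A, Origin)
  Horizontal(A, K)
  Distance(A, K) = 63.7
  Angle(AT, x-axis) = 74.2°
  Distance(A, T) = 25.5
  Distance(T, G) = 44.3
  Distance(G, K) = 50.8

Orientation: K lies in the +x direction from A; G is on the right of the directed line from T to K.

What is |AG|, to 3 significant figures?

24.9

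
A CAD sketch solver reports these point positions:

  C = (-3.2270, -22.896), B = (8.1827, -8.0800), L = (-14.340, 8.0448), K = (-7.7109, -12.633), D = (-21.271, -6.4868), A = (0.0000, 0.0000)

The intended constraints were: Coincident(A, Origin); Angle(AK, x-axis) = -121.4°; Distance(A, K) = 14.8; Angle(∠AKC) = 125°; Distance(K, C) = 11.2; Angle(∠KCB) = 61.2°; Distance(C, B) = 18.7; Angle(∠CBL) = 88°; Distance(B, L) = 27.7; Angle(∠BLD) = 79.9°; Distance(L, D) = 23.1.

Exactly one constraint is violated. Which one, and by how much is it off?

Distance(L, D) = 23.1 — off by 7.00.

A = (0.00, 0.00) ✓; AK at -121.4° ✓; |AK| = 14.80 ✓; ∠AKC = 125.0° ✓; |KC| = 11.20 ✓; ∠KCB = 61.20° ✓; |CB| = 18.70 ✓; ∠CBL = 88.00° ✓; |BL| = 27.70 ✓; ∠BLD = 79.90° ✓; |LD| = 16.10 ✗.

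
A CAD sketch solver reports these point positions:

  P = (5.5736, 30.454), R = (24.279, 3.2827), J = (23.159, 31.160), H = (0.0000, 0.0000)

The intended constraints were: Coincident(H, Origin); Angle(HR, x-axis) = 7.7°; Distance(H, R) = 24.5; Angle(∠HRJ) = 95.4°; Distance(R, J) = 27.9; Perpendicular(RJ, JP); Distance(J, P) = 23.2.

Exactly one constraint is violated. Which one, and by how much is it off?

Distance(J, P) = 23.2 — off by 5.60.

H = (0.00, 0.00) ✓; HR at 7.700° ✓; |HR| = 24.50 ✓; ∠HRJ = 95.40° ✓; |RJ| = 27.90 ✓; ∠(RJ, JP) = 90.00° ✓; |JP| = 17.60 ✗.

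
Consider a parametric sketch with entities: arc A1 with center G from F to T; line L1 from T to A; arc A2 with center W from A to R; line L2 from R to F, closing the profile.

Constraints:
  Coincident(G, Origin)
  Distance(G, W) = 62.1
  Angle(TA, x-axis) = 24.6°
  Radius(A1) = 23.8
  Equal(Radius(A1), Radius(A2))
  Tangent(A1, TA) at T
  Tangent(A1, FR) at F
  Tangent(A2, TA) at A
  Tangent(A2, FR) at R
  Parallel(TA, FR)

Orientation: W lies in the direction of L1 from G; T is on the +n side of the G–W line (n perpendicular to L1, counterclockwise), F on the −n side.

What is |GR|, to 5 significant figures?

66.505

The slot axis is L1's direction at 24.6°, so u = (cos 24.6°, sin 24.6°) = (0.90924, 0.41628) and n = (−sin 24.6°, cos 24.6°) = (-0.41628, 0.90924). G is at the origin and W lies 62.1 along u from G, so W = 62.1·u = (56.464, 25.851). Tangency of A1 to both parallel lines with radius 23.8 puts T and F at G ± 23.8·n: T = (-9.9075, 21.640), F = (9.9075, -21.640). Equal radii place A and R the same way about W: A = W + 23.8·n = (46.556, 47.491), R = W − 23.8·n = (66.371, 4.2112). Then |GR| = |R − G| = 66.505.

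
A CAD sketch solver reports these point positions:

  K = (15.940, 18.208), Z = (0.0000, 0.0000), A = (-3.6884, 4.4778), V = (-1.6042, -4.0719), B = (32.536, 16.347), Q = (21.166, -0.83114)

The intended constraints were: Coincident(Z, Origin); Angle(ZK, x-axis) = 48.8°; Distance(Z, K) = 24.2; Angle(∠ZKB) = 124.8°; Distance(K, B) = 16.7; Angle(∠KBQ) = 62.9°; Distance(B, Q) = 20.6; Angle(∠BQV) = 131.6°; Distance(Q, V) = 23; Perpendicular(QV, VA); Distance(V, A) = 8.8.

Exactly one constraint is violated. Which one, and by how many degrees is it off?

Perpendicular(QV, VA) — off by 5.60°.

Z = (0.00, 0.00) ✓; ZK at 48.80° ✓; |ZK| = 24.20 ✓; ∠ZKB = 124.8° ✓; |KB| = 16.70 ✓; ∠KBQ = 62.90° ✓; |BQ| = 20.60 ✓; ∠BQV = 131.6° ✓; |QV| = 23.00 ✓; ∠(QV, VA) = 84.40° ✗; |VA| = 8.800 ✓.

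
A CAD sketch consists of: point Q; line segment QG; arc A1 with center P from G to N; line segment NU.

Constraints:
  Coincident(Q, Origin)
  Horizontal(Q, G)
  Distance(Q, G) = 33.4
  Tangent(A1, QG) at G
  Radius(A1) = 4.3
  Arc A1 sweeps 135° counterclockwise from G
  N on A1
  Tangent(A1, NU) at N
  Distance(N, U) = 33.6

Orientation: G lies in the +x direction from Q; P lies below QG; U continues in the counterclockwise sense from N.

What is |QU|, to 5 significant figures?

62.418

Q is at the origin; QG is horizontal with |QG| = 33.4 and G on the +x side, so G = (33.400, 0.0000). Since A1 is tangent to QG there, PG ⟂ QG, so P = G + (0, -4.3) = (33.400, -4.3000). On A1, G sits at bearing 90° from P; a 135° counterclockwise sweep puts N at bearing 225°, so N = P + 4.3·(cos 225°, sin 225°) = (30.359, -7.3406). Tangency of A1 to NU means the radius PN is perpendicular to NU, so NU runs along (−sin 225°, cos 225°); with |NU| = 33.6, U = (54.118, -31.099). Then |QU| = |U − Q| = 62.418.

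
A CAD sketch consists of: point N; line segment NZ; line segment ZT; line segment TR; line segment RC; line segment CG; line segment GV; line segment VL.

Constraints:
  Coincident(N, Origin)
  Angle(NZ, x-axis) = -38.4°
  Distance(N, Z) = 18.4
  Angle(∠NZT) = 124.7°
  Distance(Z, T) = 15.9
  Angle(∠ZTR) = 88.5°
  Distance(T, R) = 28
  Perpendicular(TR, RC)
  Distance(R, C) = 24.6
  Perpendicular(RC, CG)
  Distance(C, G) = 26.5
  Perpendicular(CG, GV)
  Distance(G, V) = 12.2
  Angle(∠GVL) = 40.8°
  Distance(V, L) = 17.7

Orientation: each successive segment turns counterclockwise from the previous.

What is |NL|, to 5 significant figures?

2.7524

The perpendicularity gives GV at right angles to CG, so GV runs at 18.400°; with |GV| = 12.2, V = (17.394, -9.2977). ∠GVL = 40.8° gives VL at 157.60° from the x-axis; with |VL| = 17.7, L = (1.0293, -2.5527). Then |NL| = |L − N| = 2.7524.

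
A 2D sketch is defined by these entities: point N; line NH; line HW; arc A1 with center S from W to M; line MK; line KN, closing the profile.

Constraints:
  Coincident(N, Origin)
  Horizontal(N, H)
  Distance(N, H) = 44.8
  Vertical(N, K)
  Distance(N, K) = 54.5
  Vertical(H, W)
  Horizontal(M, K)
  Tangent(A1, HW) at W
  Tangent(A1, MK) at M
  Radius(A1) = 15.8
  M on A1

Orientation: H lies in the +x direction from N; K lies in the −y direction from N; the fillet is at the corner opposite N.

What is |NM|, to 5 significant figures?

61.735

The virtual corner opposite N is at (44.800, -54.500). Tangency of A1 to HW means the radius SW is perpendicular to HW and A1 meets MK tangentially, so SM is at right angles to MK, with radius 15.8, so the center S sits 15.8 in from both sides at S = (29.000, -38.700). That places the tangent points at W = (44.800, -38.700) on HW and M = (29.000, -54.500) on MK. Then |NM| = |M − N| = 61.735.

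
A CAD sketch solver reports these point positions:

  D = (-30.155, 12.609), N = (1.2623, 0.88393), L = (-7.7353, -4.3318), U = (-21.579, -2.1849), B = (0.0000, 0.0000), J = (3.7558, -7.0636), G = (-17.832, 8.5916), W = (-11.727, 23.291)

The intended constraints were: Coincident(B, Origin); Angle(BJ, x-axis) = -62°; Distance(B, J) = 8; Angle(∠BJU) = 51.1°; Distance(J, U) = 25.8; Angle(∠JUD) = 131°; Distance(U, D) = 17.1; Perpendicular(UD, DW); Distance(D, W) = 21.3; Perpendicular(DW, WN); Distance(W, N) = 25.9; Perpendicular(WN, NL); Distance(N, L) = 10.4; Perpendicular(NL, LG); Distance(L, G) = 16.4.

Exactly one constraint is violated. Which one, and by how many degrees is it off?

Perpendicular(NL, LG) — off by 7.90°.

B = (0.00, 0.00) ✓; BJ at -62.00° ✓; |BJ| = 8.000 ✓; ∠BJU = 51.10° ✓; |JU| = 25.80 ✓; ∠JUD = 131.0° ✓; |UD| = 17.10 ✓; ∠(UD, DW) = 90.00° ✓; |DW| = 21.30 ✓; ∠(DW, WN) = 90.00° ✓; |WN| = 25.90 ✓; ∠(WN, NL) = 90.00° ✓; |NL| = 10.40 ✓; ∠(NL, LG) = 82.10° ✗; |LG| = 16.40 ✓.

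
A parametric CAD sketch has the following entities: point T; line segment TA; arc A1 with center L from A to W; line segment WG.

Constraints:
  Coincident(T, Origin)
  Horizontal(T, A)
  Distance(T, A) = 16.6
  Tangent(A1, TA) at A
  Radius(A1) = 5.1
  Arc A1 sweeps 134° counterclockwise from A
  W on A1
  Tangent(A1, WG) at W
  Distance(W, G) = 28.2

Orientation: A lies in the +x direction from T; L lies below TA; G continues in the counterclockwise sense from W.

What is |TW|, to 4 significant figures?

15.55

T is at the origin; T and A share the same y with |TA| = 16.6 and A on the +x side, so A = (16.60, 0.000). A1 meets TA tangentially, so LA is at right angles to TA, so L = A + (0, -5.1) = (16.60, -5.100). On A1, A sits at bearing 90° from L; a 134° counterclockwise sweep puts W at bearing 224°, so W = L + 5.1·(cos 224°, sin 224°) = (12.93, -8.643). Then |TW| = |W − T| = 15.55.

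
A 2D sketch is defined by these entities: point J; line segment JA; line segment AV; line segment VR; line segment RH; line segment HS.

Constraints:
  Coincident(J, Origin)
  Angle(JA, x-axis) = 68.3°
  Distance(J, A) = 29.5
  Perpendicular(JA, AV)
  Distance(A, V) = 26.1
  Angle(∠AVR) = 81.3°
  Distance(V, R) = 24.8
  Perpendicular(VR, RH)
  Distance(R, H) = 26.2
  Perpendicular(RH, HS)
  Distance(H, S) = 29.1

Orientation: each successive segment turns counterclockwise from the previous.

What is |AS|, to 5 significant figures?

8.2576

J is at the origin; JA runs at 68.3° with length 29.5, so A = (10.908, 27.409). JA is perpendicular to AV, so AV runs at 158.30°; with |AV| = 26.1, V = (-13.343, 37.060). ∠AVR = 81.3° gives VR at -103.00° from the x-axis; with |VR| = 24.8, R = (-18.922, 12.895). VR ⟂ RH, so RH runs at -13.000°; with |RH| = 26.2, H = (6.6069, 7.0017). The perpendicularity gives HS at right angles to RH, so HS runs at 77.000°; with |HS| = 29.1, S = (13.153, 35.356). Then |AS| = |S − A| = 8.2576.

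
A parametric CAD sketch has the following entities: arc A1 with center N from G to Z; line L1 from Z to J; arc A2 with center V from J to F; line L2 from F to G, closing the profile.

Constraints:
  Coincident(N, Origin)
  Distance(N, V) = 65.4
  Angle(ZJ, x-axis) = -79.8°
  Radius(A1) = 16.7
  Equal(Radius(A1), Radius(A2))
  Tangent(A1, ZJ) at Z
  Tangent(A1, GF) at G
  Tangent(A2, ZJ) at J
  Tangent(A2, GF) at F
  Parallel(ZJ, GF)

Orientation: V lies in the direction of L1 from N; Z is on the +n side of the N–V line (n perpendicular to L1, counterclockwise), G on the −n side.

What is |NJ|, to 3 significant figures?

67.5

The slot axis is L1's direction at -79.8°, so u = (cos -79.8°, sin -79.8°) = (0.177, -0.984) and n = (−sin -79.8°, cos -79.8°) = (0.984, 0.177). N is at the origin and V lies 65.4 along u from N, so V = 65.4·u = (11.6, -64.4). Tangency of A1 to both parallel lines with radius 16.7 puts Z and G at N ± 16.7·n: Z = (16.4, 2.96), G = (-16.4, -2.96). Equal radii place J and F the same way about V: J = V + 16.7·n = (28.0, -61.4), F = V − 16.7·n = (-4.85, -67.3). Then |NJ| = |J − N| = 67.5.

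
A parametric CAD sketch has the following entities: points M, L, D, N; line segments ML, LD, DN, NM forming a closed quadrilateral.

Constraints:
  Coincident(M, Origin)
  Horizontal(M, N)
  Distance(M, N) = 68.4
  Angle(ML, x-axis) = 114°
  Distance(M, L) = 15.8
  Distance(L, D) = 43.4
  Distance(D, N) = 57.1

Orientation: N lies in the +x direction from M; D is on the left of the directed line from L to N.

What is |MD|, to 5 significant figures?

49.421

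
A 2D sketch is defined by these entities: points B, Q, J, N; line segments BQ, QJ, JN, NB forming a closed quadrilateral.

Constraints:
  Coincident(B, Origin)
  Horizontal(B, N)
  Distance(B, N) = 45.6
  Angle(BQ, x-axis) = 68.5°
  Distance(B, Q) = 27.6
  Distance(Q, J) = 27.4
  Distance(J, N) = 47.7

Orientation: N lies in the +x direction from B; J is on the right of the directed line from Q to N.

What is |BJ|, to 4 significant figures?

2.380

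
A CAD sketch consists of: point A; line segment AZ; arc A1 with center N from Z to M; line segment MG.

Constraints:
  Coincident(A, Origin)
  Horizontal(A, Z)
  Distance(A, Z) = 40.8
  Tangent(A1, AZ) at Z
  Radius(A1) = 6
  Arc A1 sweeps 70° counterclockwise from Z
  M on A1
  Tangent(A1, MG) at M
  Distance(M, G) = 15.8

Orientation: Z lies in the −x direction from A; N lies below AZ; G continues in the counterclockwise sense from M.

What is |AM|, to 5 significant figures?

46.606

A1 meets AZ tangentially, so NZ is at right angles to AZ, so N = Z + (0, -6) = (-40.800, -6.0000). On A1, Z sits at bearing 90° from N; a 70° counterclockwise sweep puts M at bearing 160°, so M = N + 6.0·(cos 160°, sin 160°) = (-46.438, -3.9479). Then |AM| = |M − A| = 46.606.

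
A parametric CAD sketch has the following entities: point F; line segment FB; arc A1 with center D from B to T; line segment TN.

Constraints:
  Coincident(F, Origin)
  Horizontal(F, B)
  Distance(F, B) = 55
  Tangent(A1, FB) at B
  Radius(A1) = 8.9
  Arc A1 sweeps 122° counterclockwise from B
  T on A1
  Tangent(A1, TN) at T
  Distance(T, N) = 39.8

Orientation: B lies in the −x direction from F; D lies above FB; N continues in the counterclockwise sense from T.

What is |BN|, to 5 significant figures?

49.267

F is at the origin; F and B share the same y with |FB| = 55.0 and B on the −x side, so B = (-55.000, 0.0000). Since A1 is tangent to FB there, DB ⟂ FB, so D = B + (0, 8.9) = (-55.000, 8.9000). On A1, B sits at bearing -90° from D; a 122° counterclockwise sweep puts T at bearing 32°, so T = D + 8.9·(cos 32°, sin 32°) = (-47.452, 13.616). The tangent condition forces DT to be normal to TN, so TN runs along (−sin 32°, cos 32°); with |TN| = 39.8, N = (-68.543, 47.369). Then |BN| = |N − B| = 49.267.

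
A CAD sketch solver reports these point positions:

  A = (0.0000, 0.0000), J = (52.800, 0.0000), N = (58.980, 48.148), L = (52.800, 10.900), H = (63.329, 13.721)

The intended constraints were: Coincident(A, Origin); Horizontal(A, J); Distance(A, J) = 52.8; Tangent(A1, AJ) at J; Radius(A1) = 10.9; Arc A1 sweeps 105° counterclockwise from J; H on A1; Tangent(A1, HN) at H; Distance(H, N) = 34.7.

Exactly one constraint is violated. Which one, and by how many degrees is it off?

Tangent(A1, HN) at H — off by 7.80°.

A = (0.00, 0.00) ✓; A.y = 0.00, J.y = 0.00 ✓; |AJ| = 52.80 ✓; ∠(LJ, JA) = 90.00° ✓; |LJ| = 10.90 ✓; bearing(L→H) − bearing(L→J) = 105.0° ✓; |LH| = 10.90 ✓; ∠(LH, HN) = 97.80° ✗; |HN| = 34.70 ✓.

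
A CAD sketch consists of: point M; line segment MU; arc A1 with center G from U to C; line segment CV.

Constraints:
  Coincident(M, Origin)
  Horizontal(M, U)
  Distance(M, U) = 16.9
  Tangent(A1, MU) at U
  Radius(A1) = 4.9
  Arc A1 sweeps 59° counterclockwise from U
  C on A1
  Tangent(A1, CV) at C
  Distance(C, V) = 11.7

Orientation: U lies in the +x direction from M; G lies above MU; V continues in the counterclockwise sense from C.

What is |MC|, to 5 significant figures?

21.234

M is at the origin; MU is horizontal with |MU| = 16.9 and U on the +x side, so U = (16.900, 0.0000). The tangent condition forces GU to be normal to MU, so G = U + (0, 4.9) = (16.900, 4.9000). On A1, U sits at bearing -90° from G; a 59° counterclockwise sweep puts C at bearing -31°, so C = G + 4.9·(cos -31°, sin -31°) = (21.100, 2.3763). Then |MC| = |C − M| = 21.234.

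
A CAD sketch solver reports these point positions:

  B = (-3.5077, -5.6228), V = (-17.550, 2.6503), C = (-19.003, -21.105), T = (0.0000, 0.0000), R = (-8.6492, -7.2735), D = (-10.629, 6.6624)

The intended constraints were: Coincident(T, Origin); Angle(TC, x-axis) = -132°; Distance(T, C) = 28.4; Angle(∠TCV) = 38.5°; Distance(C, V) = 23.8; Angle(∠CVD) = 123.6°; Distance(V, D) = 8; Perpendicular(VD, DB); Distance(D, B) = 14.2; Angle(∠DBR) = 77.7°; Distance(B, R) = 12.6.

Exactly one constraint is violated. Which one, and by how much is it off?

Distance(B, R) = 12.6 — off by 7.20.

T = (0.00, 0.00) ✓; TC at -132.0° ✓; |TC| = 28.40 ✓; ∠TCV = 38.50° ✓; |CV| = 23.80 ✓; ∠CVD = 123.6° ✓; |VD| = 8.000 ✓; ∠(VD, DB) = 90.00° ✓; |DB| = 14.20 ✓; ∠DBR = 77.70° ✓; |BR| = 5.400 ✗.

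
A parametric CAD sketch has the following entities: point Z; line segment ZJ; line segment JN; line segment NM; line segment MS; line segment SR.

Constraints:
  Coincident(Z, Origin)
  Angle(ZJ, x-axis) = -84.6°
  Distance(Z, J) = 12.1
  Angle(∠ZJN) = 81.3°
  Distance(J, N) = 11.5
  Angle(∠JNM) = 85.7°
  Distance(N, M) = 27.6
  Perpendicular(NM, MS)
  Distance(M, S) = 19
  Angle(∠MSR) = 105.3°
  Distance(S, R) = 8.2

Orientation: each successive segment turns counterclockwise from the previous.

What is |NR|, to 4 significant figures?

28.91

Z is at the origin; ZJ runs at -84.6° with length 12.1, so J = (1.139, -12.05). ∠ZJN = 81.3° gives JN at 14.10° from the x-axis; with |JN| = 11.5, N = (12.29, -9.245). ∠JNM = 85.7° gives NM at 108.4° from the x-axis; with |NM| = 27.6, M = (3.580, 16.94). NM ⟂ MS, so MS runs at -161.6°; with |MS| = 19.0, S = (-14.45, 10.95). ∠MSR = 105.3° gives SR at -86.90° from the x-axis; with |SR| = 8.2, R = (-14.00, 2.759). Then |NR| = |R − N| = 28.91.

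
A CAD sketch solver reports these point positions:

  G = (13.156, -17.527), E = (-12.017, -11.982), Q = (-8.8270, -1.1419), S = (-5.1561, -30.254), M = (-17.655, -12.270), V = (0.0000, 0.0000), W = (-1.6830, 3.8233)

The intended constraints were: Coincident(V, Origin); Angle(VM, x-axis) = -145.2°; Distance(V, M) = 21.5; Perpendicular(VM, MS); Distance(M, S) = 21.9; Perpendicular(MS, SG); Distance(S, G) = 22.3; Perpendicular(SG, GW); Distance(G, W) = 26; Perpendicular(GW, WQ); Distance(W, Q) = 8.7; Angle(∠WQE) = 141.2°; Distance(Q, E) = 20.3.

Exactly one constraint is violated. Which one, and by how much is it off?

Distance(Q, E) = 20.3 — off by 9.00.

V = (0.00, 0.00) ✓; VM at -145.2° ✓; |VM| = 21.50 ✓; ∠(VM, MS) = 90.00° ✓; |MS| = 21.90 ✓; ∠(MS, SG) = 90.00° ✓; |SG| = 22.30 ✓; ∠(SG, GW) = 90.00° ✓; |GW| = 26.00 ✓; ∠(GW, WQ) = 90.00° ✓; |WQ| = 8.700 ✓; ∠WQE = 141.2° ✓; |QE| = 11.30 ✗.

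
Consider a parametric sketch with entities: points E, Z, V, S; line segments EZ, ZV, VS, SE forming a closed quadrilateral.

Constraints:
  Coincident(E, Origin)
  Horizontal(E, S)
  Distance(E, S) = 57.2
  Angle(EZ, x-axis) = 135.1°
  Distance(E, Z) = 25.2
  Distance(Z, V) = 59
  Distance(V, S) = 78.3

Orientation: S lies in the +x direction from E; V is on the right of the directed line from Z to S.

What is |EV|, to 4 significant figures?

41.80

E is at the origin; ES is horizontal with |ES| = 57.2 and S in +x, so S = (57.2, 0). EZ runs at 135.1° with |EZ| = 25.2, so Z = (-17.85, 17.79). V is determined by |ZV| = 59.0 and |VS| = 78.3 together: it lies at the intersection of circle(Z, 59.0) and circle(S, 78.3). With |ZS| = 77.13, the foot of the radical line on ZS is 21.39 from Z and the perpendicular offset is √(59.0² − 21.39²) = 54.99. Taking the right-of-ZS solution: V = (-9.722, -40.65).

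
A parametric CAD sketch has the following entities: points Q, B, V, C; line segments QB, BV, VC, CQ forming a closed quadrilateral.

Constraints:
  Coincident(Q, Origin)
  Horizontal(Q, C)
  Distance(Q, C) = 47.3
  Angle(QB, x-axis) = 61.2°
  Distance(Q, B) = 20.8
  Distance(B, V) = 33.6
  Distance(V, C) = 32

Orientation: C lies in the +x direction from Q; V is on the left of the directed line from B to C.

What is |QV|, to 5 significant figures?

51.578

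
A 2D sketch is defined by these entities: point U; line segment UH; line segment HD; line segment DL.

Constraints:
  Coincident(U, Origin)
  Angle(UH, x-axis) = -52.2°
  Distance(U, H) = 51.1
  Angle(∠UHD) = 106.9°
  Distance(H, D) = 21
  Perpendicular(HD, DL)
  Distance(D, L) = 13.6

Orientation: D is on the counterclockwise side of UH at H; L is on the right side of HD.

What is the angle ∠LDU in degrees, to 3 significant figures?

144°

U is at the origin; UH runs at -52.2° with length 51.1, so H = 51.1·(cos -52.2°, sin -52.2°) = (31.3, -40.4). ∠UHD = 106.9°, so HD runs at -52.2° + (180° − 106.9°) = 20.9° from the x-axis; with |HD| = 21.0, D = H + 21.0·(cos 20.9°, sin 20.9°) = (50.9, -32.9). The perpendicularity gives DL at right angles to HD; with |DL| = 13.6 on the right of HD, L = D + 13.6·(0.357, -0.934) = (55.8, -45.6). Then cos ∠LDU = DL·DU / (|DL||DU|), giving 144°.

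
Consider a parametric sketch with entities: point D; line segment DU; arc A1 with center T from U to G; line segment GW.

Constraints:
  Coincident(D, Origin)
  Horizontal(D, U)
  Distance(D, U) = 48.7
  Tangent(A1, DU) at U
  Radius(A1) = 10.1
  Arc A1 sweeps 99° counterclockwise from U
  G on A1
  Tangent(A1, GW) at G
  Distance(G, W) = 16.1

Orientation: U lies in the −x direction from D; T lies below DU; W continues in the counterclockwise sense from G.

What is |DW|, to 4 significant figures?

62.56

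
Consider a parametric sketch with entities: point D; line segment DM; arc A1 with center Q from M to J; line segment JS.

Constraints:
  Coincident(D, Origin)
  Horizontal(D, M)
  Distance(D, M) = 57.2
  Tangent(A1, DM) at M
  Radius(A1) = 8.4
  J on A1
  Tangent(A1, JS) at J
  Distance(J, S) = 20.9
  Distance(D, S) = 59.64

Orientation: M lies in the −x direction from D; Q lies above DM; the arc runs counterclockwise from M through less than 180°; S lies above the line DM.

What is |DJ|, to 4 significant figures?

49.77

Checks: |QJ| = 8.400 ✓; ∠(QJ, JS) = 90.00° ✓; |JS| = 20.90 ✓; |DS| = 59.64 ✓.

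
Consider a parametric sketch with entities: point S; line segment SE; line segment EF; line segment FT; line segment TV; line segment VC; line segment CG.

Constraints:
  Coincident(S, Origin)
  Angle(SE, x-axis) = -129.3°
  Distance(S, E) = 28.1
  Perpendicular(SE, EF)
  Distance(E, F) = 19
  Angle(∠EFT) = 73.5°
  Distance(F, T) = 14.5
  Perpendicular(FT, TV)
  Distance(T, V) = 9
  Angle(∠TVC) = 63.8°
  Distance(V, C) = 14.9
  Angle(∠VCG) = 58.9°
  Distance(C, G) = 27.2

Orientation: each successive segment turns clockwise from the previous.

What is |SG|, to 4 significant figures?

24.00

∠TVC = 63.8° gives VC at -172.0° from the x-axis; with |VC| = 14.9, C = (-30.20, -11.08). ∠VCG = 58.9° gives CG at 66.90° from the x-axis; with |CG| = 27.2, G = (-19.53, 13.94). Then |SG| = |G − S| = 24.00.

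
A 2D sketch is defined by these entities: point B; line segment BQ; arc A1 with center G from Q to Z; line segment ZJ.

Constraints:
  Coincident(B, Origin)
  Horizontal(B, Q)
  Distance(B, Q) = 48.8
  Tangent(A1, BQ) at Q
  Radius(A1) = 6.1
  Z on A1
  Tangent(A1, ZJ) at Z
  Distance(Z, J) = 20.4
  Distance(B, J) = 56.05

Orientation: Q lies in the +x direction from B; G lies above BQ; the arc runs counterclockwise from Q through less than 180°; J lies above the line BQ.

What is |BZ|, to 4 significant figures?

55.21

B is at the origin; B and Q share the same y with |BQ| = 48.8 and Q on the +x side, so Q = (48.80, 0.000). The tangent condition forces GQ to be normal to BQ, so G = Q + (0, 6.1) = (48.80, 6.100). Since GZ ⟂ ZJ (tangency), |GJ| = √(6.1² + 20.4²) = 21.29 regardless of where Z sits on A1. So J lies on both circle(B, 56.05) and circle(G, 21.29); the above-BQ intersection is J = (48.90, 27.39). Z is the foot of the tangent from J: Z = (54.65, 7.820).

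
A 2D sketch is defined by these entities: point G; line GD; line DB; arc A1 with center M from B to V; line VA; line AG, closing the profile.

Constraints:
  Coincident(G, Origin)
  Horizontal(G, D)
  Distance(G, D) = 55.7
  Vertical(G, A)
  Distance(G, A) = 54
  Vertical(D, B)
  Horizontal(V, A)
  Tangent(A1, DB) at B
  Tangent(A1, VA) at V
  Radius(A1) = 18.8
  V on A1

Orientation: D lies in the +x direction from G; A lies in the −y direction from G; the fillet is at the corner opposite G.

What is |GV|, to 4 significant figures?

65.40

G is at the origin; GD is horizontal with |GD| = 55.7 and D on the +x side, so D = (55.70, 0.000). GA is vertical with |GA| = 54.0 and A on the −y side, so A = (0.000, -54.00). The virtual corner opposite G is at (55.70, -54.00). Tangency of A1 to DB means the radius MB is perpendicular to DB and tangency of A1 to VA means the radius MV is perpendicular to VA, with radius 18.8, so the center M sits 18.8 in from both sides at M = (36.90, -35.20). That places the tangent points at B = (55.70, -35.20) on DB and V = (36.90, -54.00) on VA. Then |GV| = |V − G| = 65.40.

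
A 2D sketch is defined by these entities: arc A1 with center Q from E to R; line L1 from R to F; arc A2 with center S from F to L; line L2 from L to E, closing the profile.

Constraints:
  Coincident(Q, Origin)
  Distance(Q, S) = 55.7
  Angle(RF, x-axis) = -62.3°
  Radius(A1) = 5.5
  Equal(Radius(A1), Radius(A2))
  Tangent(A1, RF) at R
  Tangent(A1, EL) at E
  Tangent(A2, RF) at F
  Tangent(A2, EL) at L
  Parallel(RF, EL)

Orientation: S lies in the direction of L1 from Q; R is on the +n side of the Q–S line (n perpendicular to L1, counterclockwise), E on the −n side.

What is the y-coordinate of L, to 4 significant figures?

-51.87

The slot axis is L1's direction at -62.3°, so u = (cos -62.3°, sin -62.3°) = (0.4648, -0.8854) and n = (−sin -62.3°, cos -62.3°) = (0.8854, 0.4648). Q is at the origin and S lies 55.7 along u from Q, so S = 55.7·u = (25.89, -49.32). Tangency of A1 to both parallel lines with radius 5.5 puts R and E at Q ± 5.5·n: R = (4.870, 2.557), E = (-4.870, -2.557). Equal radii place F and L the same way about S: F = S + 5.5·n = (30.76, -46.76), L = S − 5.5·n = (21.02, -51.87). So L.y = -51.87.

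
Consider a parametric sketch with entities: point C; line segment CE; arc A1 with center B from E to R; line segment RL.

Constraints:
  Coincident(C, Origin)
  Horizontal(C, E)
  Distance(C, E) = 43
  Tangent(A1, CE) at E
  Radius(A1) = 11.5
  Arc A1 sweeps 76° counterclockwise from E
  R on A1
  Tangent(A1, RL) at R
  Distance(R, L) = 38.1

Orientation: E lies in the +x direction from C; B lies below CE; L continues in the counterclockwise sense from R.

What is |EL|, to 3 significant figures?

50.0

C is at the origin; C and E share the same y with |CE| = 43.0 and E on the +x side, so E = (43.0, 0.00). The tangent condition forces BE to be normal to CE, so B = E + (0, -11.5) = (43.0, -11.5). On A1, E sits at bearing 90° from B; a 76° counterclockwise sweep puts R at bearing 166°, so R = B + 11.5·(cos 166°, sin 166°) = (31.8, -8.72). A1 meets RL tangentially, so BR is at right angles to RL, so RL runs along (−sin 166°, cos 166°); with |RL| = 38.1, L = (22.6, -45.7). Then |EL| = |L − E| = 50.0.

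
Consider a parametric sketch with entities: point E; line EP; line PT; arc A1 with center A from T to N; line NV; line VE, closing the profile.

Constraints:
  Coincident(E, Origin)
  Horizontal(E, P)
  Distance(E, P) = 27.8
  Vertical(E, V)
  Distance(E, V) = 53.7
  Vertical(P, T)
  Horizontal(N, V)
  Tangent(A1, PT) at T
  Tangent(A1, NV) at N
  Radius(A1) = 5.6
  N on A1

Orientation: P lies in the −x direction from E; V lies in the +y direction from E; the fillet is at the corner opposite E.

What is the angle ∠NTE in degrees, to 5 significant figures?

104.97°

E is at the origin; E and P share the same y with |EP| = 27.8 and P on the −x side, so P = (-27.800, 0.0000). E and V share the same x with |EV| = 53.7 and V on the +y side, so V = (0.0000, 53.700). The virtual corner opposite E is at (-27.800, 53.700). Tangency of A1 to PT means the radius AT is perpendicular to PT and since A1 is tangent to NV there, AN ⟂ NV, with radius 5.6, so the center A sits 5.6 in from both sides at A = (-22.200, 48.100). That places the tangent points at T = (-27.800, 48.100) on PT and N = (-22.200, 53.700) on NV. Then cos ∠NTE = TN·TE / (|TN||TE|), giving 104.97°.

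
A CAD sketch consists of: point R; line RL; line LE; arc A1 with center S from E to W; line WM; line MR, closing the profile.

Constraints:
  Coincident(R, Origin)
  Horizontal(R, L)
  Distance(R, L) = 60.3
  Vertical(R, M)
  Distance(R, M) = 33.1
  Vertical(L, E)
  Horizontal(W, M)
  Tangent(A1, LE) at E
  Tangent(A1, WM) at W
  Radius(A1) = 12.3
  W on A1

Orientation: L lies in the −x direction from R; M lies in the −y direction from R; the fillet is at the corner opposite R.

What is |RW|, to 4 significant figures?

58.31

The virtual corner opposite R is at (-60.30, -33.10). Since A1 is tangent to LE there, SE ⟂ LE and since A1 is tangent to WM there, SW ⟂ WM, with radius 12.3, so the center S sits 12.3 in from both sides at S = (-48.00, -20.80). That places the tangent points at E = (-60.30, -20.80) on LE and W = (-48.00, -33.10) on WM. Then |RW| = |W − R| = 58.31.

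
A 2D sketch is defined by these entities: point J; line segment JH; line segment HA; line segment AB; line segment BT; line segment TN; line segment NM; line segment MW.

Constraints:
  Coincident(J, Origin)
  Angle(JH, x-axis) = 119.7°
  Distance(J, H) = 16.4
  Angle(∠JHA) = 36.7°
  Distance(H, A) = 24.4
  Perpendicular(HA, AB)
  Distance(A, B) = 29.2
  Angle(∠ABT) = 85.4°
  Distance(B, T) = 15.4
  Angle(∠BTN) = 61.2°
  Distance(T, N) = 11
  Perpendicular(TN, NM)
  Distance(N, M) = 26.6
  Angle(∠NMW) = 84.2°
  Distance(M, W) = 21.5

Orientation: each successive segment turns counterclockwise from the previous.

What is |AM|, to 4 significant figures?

35.83

J is at the origin; JH runs at 119.7° with length 16.4, so H = (-8.126, 14.25). ∠JHA = 36.7° gives HA at -97.00° from the x-axis; with |HA| = 24.4, A = (-11.10, -9.973). The perpendicularity gives AB at right angles to HA, so AB runs at -7.000°; with |AB| = 29.2, B = (17.88, -13.53). ∠ABT = 85.4° gives BT at 87.60° from the x-axis; with |BT| = 15.4, T = (18.53, 1.855). ∠BTN = 61.2° gives TN at -153.6° from the x-axis; with |TN| = 11.0, N = (8.675, -3.036). TN ⟂ NM, so NM runs at -63.60°; with |NM| = 26.6, M = (20.50, -26.86). Then |AM| = |M − A| = 35.83.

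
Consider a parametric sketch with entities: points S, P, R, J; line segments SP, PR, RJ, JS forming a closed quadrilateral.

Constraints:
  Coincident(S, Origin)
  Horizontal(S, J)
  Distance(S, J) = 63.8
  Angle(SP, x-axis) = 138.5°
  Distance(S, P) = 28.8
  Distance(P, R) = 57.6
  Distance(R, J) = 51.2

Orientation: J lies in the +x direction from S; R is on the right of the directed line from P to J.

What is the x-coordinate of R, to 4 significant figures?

17.96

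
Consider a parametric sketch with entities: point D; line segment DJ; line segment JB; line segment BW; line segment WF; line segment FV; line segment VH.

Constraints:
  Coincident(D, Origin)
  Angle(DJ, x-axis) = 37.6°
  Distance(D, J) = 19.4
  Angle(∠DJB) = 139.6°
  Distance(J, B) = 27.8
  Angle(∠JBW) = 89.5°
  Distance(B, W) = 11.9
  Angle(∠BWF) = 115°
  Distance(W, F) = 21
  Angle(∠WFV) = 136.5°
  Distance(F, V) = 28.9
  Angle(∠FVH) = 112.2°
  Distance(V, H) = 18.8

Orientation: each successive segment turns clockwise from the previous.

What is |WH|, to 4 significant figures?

51.32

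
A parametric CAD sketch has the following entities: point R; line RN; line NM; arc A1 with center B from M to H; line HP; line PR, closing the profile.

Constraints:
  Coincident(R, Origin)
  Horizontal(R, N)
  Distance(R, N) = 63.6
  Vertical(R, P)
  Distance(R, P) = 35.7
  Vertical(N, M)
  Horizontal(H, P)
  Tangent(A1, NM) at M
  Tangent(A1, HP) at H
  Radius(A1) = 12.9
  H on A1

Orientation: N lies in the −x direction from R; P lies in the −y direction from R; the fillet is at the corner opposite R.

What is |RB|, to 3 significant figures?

55.6

R and P share the same x with |RP| = 35.7 and P on the −y side, so P = (0.00, -35.7). The virtual corner opposite R is at (-63.6, -35.7). The tangent condition forces BM to be normal to NM and tangency of A1 to HP means the radius BH is perpendicular to HP, with radius 12.9, so the center B sits 12.9 in from both sides at B = (-50.7, -22.8). Then |RB| = |B − R| = 55.6.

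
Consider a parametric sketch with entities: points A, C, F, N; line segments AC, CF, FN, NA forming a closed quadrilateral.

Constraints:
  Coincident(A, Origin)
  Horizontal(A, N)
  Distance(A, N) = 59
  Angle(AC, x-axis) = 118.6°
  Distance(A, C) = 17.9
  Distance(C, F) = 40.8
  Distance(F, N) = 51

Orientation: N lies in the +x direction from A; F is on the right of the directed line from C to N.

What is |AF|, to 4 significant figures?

22.91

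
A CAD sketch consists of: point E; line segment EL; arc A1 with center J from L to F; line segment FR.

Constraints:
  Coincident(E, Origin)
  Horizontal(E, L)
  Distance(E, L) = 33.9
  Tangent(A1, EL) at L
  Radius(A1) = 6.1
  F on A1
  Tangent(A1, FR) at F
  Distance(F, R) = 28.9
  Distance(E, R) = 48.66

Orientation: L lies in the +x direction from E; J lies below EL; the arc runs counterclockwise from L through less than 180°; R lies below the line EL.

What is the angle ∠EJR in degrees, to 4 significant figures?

98.73°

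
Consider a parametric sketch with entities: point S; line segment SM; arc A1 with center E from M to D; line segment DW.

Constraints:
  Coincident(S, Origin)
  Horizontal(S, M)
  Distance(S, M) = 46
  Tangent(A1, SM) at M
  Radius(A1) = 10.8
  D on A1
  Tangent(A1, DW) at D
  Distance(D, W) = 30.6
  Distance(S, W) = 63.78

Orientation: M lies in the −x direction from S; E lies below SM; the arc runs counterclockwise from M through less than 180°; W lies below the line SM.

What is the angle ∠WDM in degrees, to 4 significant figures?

126.1°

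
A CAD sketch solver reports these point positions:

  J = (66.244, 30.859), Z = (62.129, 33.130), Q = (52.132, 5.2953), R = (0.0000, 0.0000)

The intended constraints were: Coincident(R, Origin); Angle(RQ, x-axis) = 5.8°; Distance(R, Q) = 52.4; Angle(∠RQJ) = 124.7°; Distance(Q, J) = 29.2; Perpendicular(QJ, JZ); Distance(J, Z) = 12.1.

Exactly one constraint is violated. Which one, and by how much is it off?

Distance(J, Z) = 12.1 — off by 7.40.

R = (0.00, 0.00) ✓; RQ at 5.800° ✓; |RQ| = 52.40 ✓; ∠RQJ = 124.7° ✓; |QJ| = 29.20 ✓; ∠(QJ, JZ) = 90.01° ✓; |JZ| = 4.700 ✗.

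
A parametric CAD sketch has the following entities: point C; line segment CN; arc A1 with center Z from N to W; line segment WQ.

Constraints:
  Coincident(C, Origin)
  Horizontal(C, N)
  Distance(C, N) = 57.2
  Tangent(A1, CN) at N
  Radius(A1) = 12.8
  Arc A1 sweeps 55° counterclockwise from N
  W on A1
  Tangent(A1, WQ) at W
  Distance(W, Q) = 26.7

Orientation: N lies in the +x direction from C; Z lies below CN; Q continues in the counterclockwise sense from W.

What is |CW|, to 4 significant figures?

47.03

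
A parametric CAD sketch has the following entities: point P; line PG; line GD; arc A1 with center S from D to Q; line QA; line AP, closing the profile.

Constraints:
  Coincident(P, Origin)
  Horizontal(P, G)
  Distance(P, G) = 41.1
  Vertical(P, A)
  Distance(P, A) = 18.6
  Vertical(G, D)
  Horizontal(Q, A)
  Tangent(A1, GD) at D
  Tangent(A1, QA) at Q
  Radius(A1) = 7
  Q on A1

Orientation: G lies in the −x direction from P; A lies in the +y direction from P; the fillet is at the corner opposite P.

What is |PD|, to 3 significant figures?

42.7

P is at the origin; P and G share the same y with |PG| = 41.1 and G on the −x side, so G = (-41.1, 0.00). PA is vertical with |PA| = 18.6 and A on the +y side, so A = (0.00, 18.6). The virtual corner opposite P is at (-41.1, 18.6). The tangent condition forces SD to be normal to GD and tangency of A1 to QA means the radius SQ is perpendicular to QA, with radius 7.0, so the center S sits 7.0 in from both sides at S = (-34.1, 11.6). That places the tangent points at D = (-41.1, 11.6) on GD and Q = (-34.1, 18.6) on QA. Then |PD| = |D − P| = 42.7.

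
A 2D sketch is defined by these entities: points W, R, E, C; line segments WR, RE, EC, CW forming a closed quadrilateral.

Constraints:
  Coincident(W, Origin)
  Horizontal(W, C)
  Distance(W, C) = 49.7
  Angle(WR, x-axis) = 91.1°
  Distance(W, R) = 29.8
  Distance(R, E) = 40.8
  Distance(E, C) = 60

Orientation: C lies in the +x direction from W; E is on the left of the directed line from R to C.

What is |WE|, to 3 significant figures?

64.2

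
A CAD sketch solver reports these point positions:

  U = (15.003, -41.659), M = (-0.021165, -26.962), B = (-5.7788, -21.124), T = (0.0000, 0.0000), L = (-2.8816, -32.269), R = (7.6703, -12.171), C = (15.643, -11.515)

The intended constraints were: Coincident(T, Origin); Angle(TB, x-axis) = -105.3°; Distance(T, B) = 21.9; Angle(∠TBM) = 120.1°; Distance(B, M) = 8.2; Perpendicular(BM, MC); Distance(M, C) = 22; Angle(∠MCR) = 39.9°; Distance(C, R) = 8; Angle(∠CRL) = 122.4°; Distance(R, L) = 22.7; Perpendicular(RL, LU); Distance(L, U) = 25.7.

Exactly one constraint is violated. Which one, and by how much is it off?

Distance(L, U) = 25.7 — off by 5.50.

T = (0.00, 0.00) ✓; TB at -105.3° ✓; |TB| = 21.90 ✓; ∠TBM = 120.1° ✓; |BM| = 8.200 ✓; ∠(BM, MC) = 90.00° ✓; |MC| = 22.00 ✓; ∠MCR = 39.90° ✓; |CR| = 8.000 ✓; ∠CRL = 122.4° ✓; |RL| = 22.70 ✓; ∠(RL, LU) = 90.00° ✓; |LU| = 20.20 ✗.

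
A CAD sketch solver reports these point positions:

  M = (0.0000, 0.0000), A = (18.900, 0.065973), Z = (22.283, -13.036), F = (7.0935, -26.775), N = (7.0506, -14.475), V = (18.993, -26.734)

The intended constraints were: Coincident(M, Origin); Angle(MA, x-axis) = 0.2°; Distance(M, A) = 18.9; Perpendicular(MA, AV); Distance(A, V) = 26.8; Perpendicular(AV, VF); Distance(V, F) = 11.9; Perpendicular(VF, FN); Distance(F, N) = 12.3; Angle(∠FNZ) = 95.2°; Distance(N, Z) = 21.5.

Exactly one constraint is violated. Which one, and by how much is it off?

Distance(N, Z) = 21.5 — off by 6.20.

M = (0.00, 0.00) ✓; MA at 0.2000° ✓; |MA| = 18.90 ✓; ∠(MA, AV) = 90.00° ✓; |AV| = 26.80 ✓; ∠(AV, VF) = 90.00° ✓; |VF| = 11.90 ✓; ∠(VF, FN) = 90.00° ✓; |FN| = 12.30 ✓; ∠FNZ = 95.20° ✓; |NZ| = 15.30 ✗.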